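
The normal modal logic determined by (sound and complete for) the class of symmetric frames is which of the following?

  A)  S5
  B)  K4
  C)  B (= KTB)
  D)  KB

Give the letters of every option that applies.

D

(A) S5 is determined by the class of reflexive, symmetric, and transitive frames.
(B) K4 is determined by the class of transitive frames.
(C) B (= KTB) is determined by the class of reflexive and symmetric frames.
(D) KB is determined by exactly this class.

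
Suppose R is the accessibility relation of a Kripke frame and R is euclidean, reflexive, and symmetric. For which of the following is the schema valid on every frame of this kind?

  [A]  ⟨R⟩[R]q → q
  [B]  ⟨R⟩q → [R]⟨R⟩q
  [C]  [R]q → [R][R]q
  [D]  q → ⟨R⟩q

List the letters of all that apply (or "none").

A, B, C, D

A relation that is euclidean, reflexive, and symmetric is also serial and transitive.
(A) ⟨R⟩[R]q → q is the dual of axiom B; it is valid on a frame exactly when R is symmetric. Every such R is symmetric, so valid.
(B) ⟨R⟩q → [R]⟨R⟩q is axiom 5; it is valid on a frame exactly when R is euclidean. Every such R is euclidean, so valid.
(C) axiom 4: valid iff R is transitive. Every such R is transitive — valid.
(D) q → ⟨R⟩q (the dual of axiom T) characterises the reflexive frames. Every such R is reflexive — valid.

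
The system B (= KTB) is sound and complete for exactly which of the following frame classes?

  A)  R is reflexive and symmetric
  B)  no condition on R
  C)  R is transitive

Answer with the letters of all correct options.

(A) B (= KTB) is sound and complete for exactly this class.
(B) this class determines K, not B (= KTB).
(C) this class determines K4, not B (= KTB).

A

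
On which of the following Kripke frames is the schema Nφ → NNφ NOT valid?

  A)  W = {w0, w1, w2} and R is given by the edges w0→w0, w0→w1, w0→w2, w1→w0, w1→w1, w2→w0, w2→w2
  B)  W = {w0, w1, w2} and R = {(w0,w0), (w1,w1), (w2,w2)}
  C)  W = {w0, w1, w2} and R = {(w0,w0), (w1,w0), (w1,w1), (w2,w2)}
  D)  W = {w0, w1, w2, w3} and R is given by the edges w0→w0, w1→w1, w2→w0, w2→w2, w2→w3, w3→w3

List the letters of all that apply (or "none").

The schema Nφ → NNφ is axiom 4; it is valid on a frame iff R is transitive.
(A) R is not transitive (w1 R w0 and w0 R w2 but not w1 R w2), so the schema fails here.
(B) R is transitive (R is closed under composition), so the schema is valid here.
(C) R is transitive (R is closed under composition), so the schema is valid here.
(D) R is transitive (R is closed under composition), so the schema is valid here.

A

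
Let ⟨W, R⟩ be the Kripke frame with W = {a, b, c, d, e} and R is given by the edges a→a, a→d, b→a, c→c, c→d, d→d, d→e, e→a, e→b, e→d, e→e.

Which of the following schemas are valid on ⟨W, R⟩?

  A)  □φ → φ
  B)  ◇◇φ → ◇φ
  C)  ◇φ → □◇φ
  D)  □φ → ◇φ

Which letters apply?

R is not reflexive: not b R b.
R is not transitive: a R d and d R e but not a R e.
R is not euclidean: a R d and a R a but not d R a.
R is serial: every world has an R-successor.
(A) axiom T: valid iff R is reflexive. R is not reflexive — not valid.
(B) ◇◇φ → ◇φ is the dual of axiom 4, which corresponds to transitivity. R is not transitive — not valid.
(C) axiom 5: valid iff R is euclidean. R is not euclidean — not valid.
(D) □φ → ◇φ (axiom D) characterises the serial frames. R is serial — valid.

D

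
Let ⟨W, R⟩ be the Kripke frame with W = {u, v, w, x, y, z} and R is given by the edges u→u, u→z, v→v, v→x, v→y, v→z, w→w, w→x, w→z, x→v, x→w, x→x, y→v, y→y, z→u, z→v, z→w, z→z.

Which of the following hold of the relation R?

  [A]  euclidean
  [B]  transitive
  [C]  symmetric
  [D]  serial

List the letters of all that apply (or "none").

(A) not euclidean: v R x and v R y but not x R y.
(B) not transitive: u R z and z R v but not u R v.
(C) symmetric: every R-edge is matched by its reverse.
(D) serial: every world has an R-successor.

C, D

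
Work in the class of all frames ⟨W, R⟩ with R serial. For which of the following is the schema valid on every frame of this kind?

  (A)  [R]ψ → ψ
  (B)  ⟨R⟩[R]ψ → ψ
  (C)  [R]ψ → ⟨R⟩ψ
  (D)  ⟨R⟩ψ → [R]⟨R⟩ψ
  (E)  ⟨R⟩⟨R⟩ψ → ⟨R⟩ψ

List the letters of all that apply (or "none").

C

(A) axiom T: valid iff R is reflexive. Such an R need not be reflexive — not valid.
(B) ⟨R⟩[R]ψ → ψ is the dual of axiom B; it is valid on a frame exactly when R is symmetric. Such an R need not be symmetric, so not valid.
(C) [R]ψ → ⟨R⟩ψ is axiom D, which corresponds to seriality. Every such R is serial — valid.
(D) ⟨R⟩ψ → [R]⟨R⟩ψ is axiom 5, which corresponds to the euclidean property. Such an R need not be euclidean — not valid.
(E) ⟨R⟩⟨R⟩ψ → ⟨R⟩ψ is the dual of axiom 4; it is valid on a frame exactly when R is transitive. Such an R need not be transitive, so not valid.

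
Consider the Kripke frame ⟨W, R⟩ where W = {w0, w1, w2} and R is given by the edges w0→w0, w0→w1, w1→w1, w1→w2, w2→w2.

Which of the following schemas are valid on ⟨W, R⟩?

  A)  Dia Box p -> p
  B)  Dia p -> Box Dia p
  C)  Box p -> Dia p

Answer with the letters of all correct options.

C

R is not symmetric: w0 R w1 but not w1 R w0.
R is not euclidean: w0 R w1 and w0 R w0 but not w1 R w0.
R is serial: every world has an R-successor.
(A) Dia Box p -> p is the dual of axiom B; it is valid on a frame exactly when R is symmetric. R is not symmetric, so not valid.
(B) Dia p -> Box Dia p is axiom 5, which corresponds to the euclidean property. R is not euclidean — not valid.
(C) Box p -> Dia p is axiom D, which corresponds to seriality. R is serial — valid.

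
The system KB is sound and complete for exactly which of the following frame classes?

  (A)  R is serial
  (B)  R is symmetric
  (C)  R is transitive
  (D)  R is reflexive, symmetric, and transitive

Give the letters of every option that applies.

B

(A) this class determines D, not KB.
(B) KB is sound and complete for exactly this class.
(C) this class determines K4, not KB.
(D) this class determines S5, not KB.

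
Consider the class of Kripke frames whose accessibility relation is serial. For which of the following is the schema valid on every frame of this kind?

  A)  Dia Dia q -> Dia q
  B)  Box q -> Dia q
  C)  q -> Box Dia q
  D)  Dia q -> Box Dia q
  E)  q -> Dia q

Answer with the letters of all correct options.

B

(A) Dia Dia q -> Dia q is the dual of axiom 4, which corresponds to transitivity. Such an R need not be transitive — not valid.
(B) Box q -> Dia q is axiom D, which corresponds to seriality. Every such R is serial — valid.
(C) q -> Box Dia q (axiom B) characterises the symmetric frames. Such an R need not be symmetric — not valid.
(D) Dia q -> Box Dia q is axiom 5, which corresponds to the euclidean property. Such an R need not be euclidean — not valid.
(E) q -> Dia q is the dual of axiom T; it is valid on a frame exactly when R is reflexive. Such an R need not be reflexive, so not valid.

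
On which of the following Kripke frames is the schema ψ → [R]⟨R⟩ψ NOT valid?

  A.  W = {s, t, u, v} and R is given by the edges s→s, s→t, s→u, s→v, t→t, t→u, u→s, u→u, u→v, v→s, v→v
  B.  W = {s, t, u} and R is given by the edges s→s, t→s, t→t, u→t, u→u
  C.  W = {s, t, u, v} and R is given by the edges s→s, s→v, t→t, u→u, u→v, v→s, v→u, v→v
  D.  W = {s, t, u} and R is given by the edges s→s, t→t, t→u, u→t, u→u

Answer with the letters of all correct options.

A, B

The schema ψ → [R]⟨R⟩ψ is axiom B; it is valid on a frame iff R is symmetric.
(A) R is not symmetric (s R t but not t R s), so the schema fails here.
(B) R is not symmetric (t R s but not s R t), so the schema fails here.
(C) R is symmetric (every R-edge is matched by its reverse), so the schema is valid here.
(D) R is symmetric (every R-edge is matched by its reverse), so the schema is valid here.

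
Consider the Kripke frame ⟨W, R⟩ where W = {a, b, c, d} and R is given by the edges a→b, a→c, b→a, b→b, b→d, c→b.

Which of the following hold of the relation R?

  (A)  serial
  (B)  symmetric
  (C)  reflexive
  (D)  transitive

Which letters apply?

none

(A) not serial: d has no R-successor.
(B) not symmetric: a R c but not c R a.
(C) not reflexive: not a R a.
(D) not transitive: a R b and b R a but not a R a.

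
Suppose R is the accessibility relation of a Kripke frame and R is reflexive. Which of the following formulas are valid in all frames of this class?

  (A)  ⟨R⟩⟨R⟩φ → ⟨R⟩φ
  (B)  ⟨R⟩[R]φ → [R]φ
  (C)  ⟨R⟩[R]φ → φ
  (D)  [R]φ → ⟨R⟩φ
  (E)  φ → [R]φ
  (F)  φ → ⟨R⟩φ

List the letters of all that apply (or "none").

A reflexive relation is serial.
(A) ⟨R⟩⟨R⟩φ → ⟨R⟩φ is the dual of axiom 4, which corresponds to transitivity. Such an R need not be transitive — not valid.
(B) ⟨R⟩[R]φ → [R]φ (the dual of axiom 5) characterises the euclidean frames. Such an R need not be euclidean — not valid.
(C) the dual of axiom B: valid iff R is symmetric. Such an R need not be symmetric — not valid.
(D) [R]φ → ⟨R⟩φ (axiom D) characterises the serial frames. Every such R is serial — valid.
(E) φ → [R]φ (equivalent to ◇p→p) corresponds to R being a subset of the identity. Such an R need not be a subset of the identity, so not valid.
(F) φ → ⟨R⟩φ (the dual of axiom T) characterises the reflexive frames. Every such R is reflexive — valid.

D, F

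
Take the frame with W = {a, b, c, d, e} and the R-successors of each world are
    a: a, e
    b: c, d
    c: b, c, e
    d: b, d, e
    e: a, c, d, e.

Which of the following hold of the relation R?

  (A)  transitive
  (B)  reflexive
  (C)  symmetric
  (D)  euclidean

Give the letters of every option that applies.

C

(A) not transitive: a R e and e R c but not a R c.
(B) not reflexive: not b R b.
(C) symmetric: every R-edge is matched by its reverse.
(D) not euclidean: b R c and b R d but not c R d.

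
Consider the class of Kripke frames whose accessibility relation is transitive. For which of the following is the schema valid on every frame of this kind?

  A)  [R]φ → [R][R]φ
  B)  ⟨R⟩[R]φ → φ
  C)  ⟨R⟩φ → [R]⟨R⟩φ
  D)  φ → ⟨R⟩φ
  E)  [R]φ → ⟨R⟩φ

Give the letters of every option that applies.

A

(A) [R]φ → [R][R]φ is axiom 4; it is valid on a frame exactly when R is transitive. Every such R is transitive, so valid.
(B) ⟨R⟩[R]φ → φ is the dual of axiom B; it is valid on a frame exactly when R is symmetric. Such an R need not be symmetric, so not valid.
(C) ⟨R⟩φ → [R]⟨R⟩φ is axiom 5; it is valid on a frame exactly when R is euclidean. Such an R need not be euclidean, so not valid.
(D) the dual of axiom T: valid iff R is reflexive. Such an R need not be reflexive — not valid.
(E) [R]φ → ⟨R⟩φ is axiom D; it is valid on a frame exactly when R is serial. Such an R need not be serial, so not valid.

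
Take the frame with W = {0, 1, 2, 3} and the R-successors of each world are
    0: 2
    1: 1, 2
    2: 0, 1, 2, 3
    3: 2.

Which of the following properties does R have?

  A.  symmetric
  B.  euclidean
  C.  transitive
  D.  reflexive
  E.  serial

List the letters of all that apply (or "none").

A, E

(A) symmetric: every R-edge is matched by its reverse.
(B) not euclidean: 2 R 0 and 2 R 1 but not 0 R 1.
(C) not transitive: 0 R 2 and 2 R 0 but not 0 R 0.
(D) not reflexive: not 0 R 0.
(E) serial: every world has an R-successor.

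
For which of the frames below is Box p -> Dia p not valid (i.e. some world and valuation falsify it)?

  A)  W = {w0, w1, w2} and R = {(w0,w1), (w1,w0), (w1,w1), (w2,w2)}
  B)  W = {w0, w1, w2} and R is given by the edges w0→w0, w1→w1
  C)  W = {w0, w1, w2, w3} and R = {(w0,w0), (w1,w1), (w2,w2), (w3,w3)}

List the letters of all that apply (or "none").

B

The schema Box p -> Dia p is axiom D; it is valid on a frame iff R is serial.
(A) R is serial (every world has an R-successor), so the schema is valid here.
(B) R is not serial (w2 has no R-successor), so the schema fails here.
(C) R is serial (every world has an R-successor), so the schema is valid here.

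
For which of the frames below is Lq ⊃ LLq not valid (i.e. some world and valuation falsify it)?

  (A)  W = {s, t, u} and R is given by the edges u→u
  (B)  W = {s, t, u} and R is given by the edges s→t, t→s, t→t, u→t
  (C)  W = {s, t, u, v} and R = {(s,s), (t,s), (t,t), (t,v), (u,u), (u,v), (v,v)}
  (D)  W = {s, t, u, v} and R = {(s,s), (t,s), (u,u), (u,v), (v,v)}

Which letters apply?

B

The schema Lq ⊃ LLq is axiom 4; it is valid on a frame iff R is transitive.
(A) R is transitive (R is closed under composition), so the schema is valid here.
(B) R is not transitive (s R t and t R s but not s R s), so the schema fails here.
(C) R is transitive (R is closed under composition), so the schema is valid here.
(D) R is transitive (R is closed under composition), so the schema is valid here.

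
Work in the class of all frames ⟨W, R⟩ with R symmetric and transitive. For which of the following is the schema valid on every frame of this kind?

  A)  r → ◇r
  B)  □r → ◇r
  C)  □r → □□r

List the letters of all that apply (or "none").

A symmetric transitive relation is euclidean (uRv and uRw give vRu by symmetry, then vRw by transitivity).
(A) r → ◇r is the dual of axiom T, which corresponds to reflexivity. Such an R need not be reflexive — not valid.
(B) axiom D: valid iff R is serial. Such an R need not be serial — not valid.
(C) □r → □□r (axiom 4) characterises the transitive frames. Every such R is transitive — valid.

C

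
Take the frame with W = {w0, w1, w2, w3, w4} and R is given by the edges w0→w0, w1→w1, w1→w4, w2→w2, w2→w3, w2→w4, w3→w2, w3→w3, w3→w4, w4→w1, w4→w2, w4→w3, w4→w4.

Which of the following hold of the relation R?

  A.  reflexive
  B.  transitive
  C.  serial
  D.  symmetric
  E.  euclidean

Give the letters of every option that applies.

A, C, D

(A) reflexive: each world relates to itself.
(B) not transitive: w1 R w4 and w4 R w2 but not w1 R w2.
(C) serial: every world has an R-successor.
(D) symmetric: every R-edge is matched by its reverse.
(E) not euclidean: w4 R w1 and w4 R w2 but not w1 R w2.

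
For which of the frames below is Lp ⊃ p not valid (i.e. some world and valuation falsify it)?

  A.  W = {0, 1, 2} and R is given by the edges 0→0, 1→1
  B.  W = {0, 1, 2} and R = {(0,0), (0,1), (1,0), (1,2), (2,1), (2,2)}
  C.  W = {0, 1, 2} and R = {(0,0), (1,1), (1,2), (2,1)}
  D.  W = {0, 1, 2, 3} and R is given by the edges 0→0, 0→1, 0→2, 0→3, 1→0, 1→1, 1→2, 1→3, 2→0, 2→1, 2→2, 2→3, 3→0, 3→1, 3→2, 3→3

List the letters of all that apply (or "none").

A, B, C

The schema Lp ⊃ p is axiom T; it is valid on a frame iff R is reflexive.
(A) R is not reflexive (not 2 R 2), so the schema fails here.
(B) R is not reflexive (not 1 R 1), so the schema fails here.
(C) R is not reflexive (not 2 R 2), so the schema fails here.
(D) R is reflexive (each world relates to itself), so the schema is valid here.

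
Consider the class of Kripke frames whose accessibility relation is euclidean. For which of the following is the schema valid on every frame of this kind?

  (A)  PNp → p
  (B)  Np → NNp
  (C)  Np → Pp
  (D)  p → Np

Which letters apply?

(A) the dual of axiom B: valid iff R is symmetric. Such an R need not be symmetric — not valid.
(B) Np → NNp is axiom 4; it is valid on a frame exactly when R is transitive. Such an R need not be transitive, so not valid.
(C) axiom D: valid iff R is serial. Such an R need not be serial — not valid.
(D) p → Np (equivalent to ◇p→p) corresponds to R being a subset of the identity. Such an R need not be a subset of the identity, so not valid.

none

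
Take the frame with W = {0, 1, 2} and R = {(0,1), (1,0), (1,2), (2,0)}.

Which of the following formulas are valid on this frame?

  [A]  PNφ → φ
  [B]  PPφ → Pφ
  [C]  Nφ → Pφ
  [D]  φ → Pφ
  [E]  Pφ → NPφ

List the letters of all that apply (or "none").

R is not reflexive: not 0 R 0.
R is not symmetric: 1 R 2 but not 2 R 1.
R is not transitive: 0 R 1 and 1 R 0 but not 0 R 0.
R is not euclidean: 1 R 0 and 1 R 2 but not 0 R 2.
R is serial: every world has an R-successor.
(A) PNφ → φ is the dual of axiom B, which corresponds to symmetry. R is not symmetric — not valid.
(B) PPφ → Pφ is the dual of axiom 4; it is valid on a frame exactly when R is transitive. R is not transitive, so not valid.
(C) Nφ → Pφ (axiom D) characterises the serial frames. R is serial — valid.
(D) the dual of axiom T: valid iff R is reflexive. R is not reflexive — not valid.
(E) Pφ → NPφ is axiom 5; it is valid on a frame exactly when R is euclidean. R is not euclidean, so not valid.

C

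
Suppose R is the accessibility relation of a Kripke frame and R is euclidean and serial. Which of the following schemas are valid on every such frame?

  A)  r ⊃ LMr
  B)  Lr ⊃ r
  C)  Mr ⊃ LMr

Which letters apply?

(A) r ⊃ LMr (axiom B) characterises the symmetric frames. Such an R need not be symmetric — not valid.
(B) Lr ⊃ r is axiom T, which corresponds to reflexivity. Such an R need not be reflexive — not valid.
(C) Mr ⊃ LMr is axiom 5, which corresponds to the euclidean property. Every such R is euclidean — valid.

C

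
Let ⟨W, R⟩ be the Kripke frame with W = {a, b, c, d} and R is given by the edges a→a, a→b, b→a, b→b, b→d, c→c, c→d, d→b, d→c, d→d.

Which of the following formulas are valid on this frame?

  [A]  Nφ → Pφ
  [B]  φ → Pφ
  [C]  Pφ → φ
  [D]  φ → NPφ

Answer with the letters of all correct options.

A, B, D

R is reflexive: each world relates to itself.
R is symmetric: every R-edge is matched by its reverse.
R is serial: every world has an R-successor.
R is not a subset of the identity: a R b with a ≠ b.
(A) Nφ → Pφ is axiom D, which corresponds to seriality. R is serial — valid.
(B) the dual of axiom T: valid iff R is reflexive. R is reflexive — valid.
(C) Pφ → φ is the converse of T; it holds exactly when R ⊆ identity. Here R ⊄ identity — not valid.
(D) φ → NPφ (axiom B) characterises the symmetric frames. R is symmetric — valid.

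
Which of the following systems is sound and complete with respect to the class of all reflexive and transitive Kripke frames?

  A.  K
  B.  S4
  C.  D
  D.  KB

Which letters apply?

B

(A) K is determined by the class of arbitrary frames.
(B) S4 is determined by exactly this class.
(C) D is determined by the class of serial frames.
(D) KB is determined by the class of symmetric frames.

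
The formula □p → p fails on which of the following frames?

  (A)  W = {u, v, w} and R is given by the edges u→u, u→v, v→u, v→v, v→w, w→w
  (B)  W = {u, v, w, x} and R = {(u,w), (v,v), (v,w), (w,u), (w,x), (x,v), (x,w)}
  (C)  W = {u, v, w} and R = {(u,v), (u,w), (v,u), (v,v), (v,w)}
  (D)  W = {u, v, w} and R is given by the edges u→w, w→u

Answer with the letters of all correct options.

The schema □p → p is axiom T; it is valid on a frame iff R is reflexive.
(A) R is reflexive (each world relates to itself), so the schema is valid here.
(B) R is not reflexive (not u R u), so the schema fails here.
(C) R is not reflexive (not u R u), so the schema fails here.
(D) R is not reflexive (not u R u), so the schema fails here.

B, C, D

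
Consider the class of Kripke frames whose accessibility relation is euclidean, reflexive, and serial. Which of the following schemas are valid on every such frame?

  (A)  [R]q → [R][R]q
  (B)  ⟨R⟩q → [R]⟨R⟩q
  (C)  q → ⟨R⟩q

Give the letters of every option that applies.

A, B, C

A relation that is euclidean, reflexive, and serial is also symmetric and transitive.
(A) axiom 4: valid iff R is transitive. Every such R is transitive — valid.
(B) ⟨R⟩q → [R]⟨R⟩q is axiom 5; it is valid on a frame exactly when R is euclidean. Every such R is euclidean, so valid.
(C) q → ⟨R⟩q is the dual of axiom T, which corresponds to reflexivity. Every such R is reflexive — valid.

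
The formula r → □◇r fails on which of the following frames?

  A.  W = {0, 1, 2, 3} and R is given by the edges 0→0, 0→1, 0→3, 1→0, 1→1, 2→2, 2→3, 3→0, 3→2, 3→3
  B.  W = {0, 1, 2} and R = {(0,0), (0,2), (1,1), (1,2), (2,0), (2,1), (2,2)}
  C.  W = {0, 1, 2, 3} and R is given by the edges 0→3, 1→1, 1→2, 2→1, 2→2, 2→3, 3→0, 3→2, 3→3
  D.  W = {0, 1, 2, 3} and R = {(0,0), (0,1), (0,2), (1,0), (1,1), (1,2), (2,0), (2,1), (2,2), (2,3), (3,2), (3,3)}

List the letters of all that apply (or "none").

none

The schema r → □◇r is axiom B; it is valid on a frame iff R is symmetric.
(A) R is symmetric (every R-edge is matched by its reverse), so the schema is valid here.
(B) R is symmetric (every R-edge is matched by its reverse), so the schema is valid here.
(C) R is symmetric (every R-edge is matched by its reverse), so the schema is valid here.
(D) R is symmetric (every R-edge is matched by its reverse), so the schema is valid here.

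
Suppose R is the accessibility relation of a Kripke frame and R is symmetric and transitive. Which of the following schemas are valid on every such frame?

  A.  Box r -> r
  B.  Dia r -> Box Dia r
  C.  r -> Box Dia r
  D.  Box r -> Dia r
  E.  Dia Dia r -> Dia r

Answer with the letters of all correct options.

A symmetric transitive relation is euclidean (uRv and uRw give vRu by symmetry, then vRw by transitivity).
(A) axiom T: valid iff R is reflexive. Such an R need not be reflexive — not valid.
(B) Dia r -> Box Dia r is axiom 5; it is valid on a frame exactly when R is euclidean. Every such R is euclidean, so valid.
(C) r -> Box Dia r is axiom B, which corresponds to symmetry. Every such R is symmetric — valid.
(D) Box r -> Dia r (axiom D) characterises the serial frames. Such an R need not be serial — not valid.
(E) Dia Dia r -> Dia r (the dual of axiom 4) characterises the transitive frames. Every such R is transitive — valid.

B, C, E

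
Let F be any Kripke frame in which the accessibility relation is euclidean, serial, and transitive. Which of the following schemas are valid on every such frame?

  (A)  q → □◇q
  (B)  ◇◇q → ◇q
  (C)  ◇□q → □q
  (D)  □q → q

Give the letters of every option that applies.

B, C

(A) q → □◇q is axiom B; it is valid on a frame exactly when R is symmetric. Such an R need not be symmetric, so not valid.
(B) ◇◇q → ◇q is the dual of axiom 4; it is valid on a frame exactly when R is transitive. Every such R is transitive, so valid.
(C) the dual of axiom 5: valid iff R is euclidean. Every such R is euclidean — valid.
(D) □q → q (axiom T) characterises the reflexive frames. Such an R need not be reflexive — not valid.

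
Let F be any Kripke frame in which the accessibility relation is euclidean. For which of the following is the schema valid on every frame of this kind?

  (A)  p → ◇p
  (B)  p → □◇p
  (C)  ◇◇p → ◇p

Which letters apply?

none

(A) p → ◇p is the dual of axiom T; it is valid on a frame exactly when R is reflexive. Such an R need not be reflexive, so not valid.
(B) p → □◇p (axiom B) characterises the symmetric frames. Such an R need not be symmetric — not valid.
(C) ◇◇p → ◇p is the dual of axiom 4, which corresponds to transitivity. Such an R need not be transitive — not valid.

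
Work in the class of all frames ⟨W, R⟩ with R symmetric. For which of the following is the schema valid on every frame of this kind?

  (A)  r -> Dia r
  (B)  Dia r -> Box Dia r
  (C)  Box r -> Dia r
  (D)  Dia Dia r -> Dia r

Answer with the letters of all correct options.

none

(A) r -> Dia r is the dual of axiom T; it is valid on a frame exactly when R is reflexive. Such an R need not be reflexive, so not valid.
(B) Dia r -> Box Dia r is axiom 5; it is valid on a frame exactly when R is euclidean. Such an R need not be euclidean, so not valid.
(C) Box r -> Dia r (axiom D) characterises the serial frames. Such an R need not be serial — not valid.
(D) the dual of axiom 4: valid iff R is transitive. Such an R need not be transitive — not valid.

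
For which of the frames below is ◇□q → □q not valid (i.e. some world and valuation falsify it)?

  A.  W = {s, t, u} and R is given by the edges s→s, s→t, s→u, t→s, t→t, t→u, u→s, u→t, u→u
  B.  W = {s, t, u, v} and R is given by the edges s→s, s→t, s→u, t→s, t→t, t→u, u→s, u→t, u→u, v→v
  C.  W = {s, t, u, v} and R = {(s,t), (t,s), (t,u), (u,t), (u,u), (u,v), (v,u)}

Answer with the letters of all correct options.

C

The schema ◇□q → □q is the dual of axiom 5; it is valid on a frame iff R is euclidean.
(A) R is euclidean (any two R-successors of the same world are R-related), so the schema is valid here.
(B) R is euclidean (any two R-successors of the same world are R-related), so the schema is valid here.
(C) R is not euclidean (t R s and t R u but not s R u), so the schema fails here.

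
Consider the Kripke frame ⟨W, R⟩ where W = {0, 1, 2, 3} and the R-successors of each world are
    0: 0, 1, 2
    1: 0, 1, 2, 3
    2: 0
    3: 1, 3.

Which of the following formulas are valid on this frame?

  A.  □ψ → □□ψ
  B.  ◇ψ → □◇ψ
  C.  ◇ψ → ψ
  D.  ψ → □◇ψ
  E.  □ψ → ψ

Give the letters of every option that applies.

none

R is not reflexive: not 2 R 2.
R is not symmetric: 1 R 2 but not 2 R 1.
R is not transitive: 0 R 1 and 1 R 3 but not 0 R 3.
R is not euclidean: 0 R 2 and 0 R 1 but not 2 R 1.
R is not a subset of the identity: 0 R 1 with 0 ≠ 1.
(A) □ψ → □□ψ is axiom 4; it is valid on a frame exactly when R is transitive. R is not transitive, so not valid.
(B) ◇ψ → □◇ψ (axiom 5) characterises the euclidean frames. R is not euclidean — not valid.
(C) ◇ψ → ψ is the converse of T; it holds exactly when R ⊆ identity. Here R ⊄ identity — not valid.
(D) ψ → □◇ψ is axiom B; it is valid on a frame exactly when R is symmetric. R is not symmetric, so not valid.
(E) □ψ → ψ is axiom T; it is valid on a frame exactly when R is reflexive. R is not reflexive, so not valid.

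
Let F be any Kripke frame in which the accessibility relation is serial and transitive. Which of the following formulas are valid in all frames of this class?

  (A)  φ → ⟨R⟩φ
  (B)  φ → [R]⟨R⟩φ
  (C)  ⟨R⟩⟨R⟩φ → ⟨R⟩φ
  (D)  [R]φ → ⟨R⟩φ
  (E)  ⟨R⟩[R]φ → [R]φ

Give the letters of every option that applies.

(A) φ → ⟨R⟩φ is the dual of axiom T; it is valid on a frame exactly when R is reflexive. Such an R need not be reflexive, so not valid.
(B) φ → [R]⟨R⟩φ is axiom B, which corresponds to symmetry. Such an R need not be symmetric — not valid.
(C) ⟨R⟩⟨R⟩φ → ⟨R⟩φ is the dual of axiom 4; it is valid on a frame exactly when R is transitive. Every such R is transitive, so valid.
(D) axiom D: valid iff R is serial. Every such R is serial — valid.
(E) ⟨R⟩[R]φ → [R]φ is the dual of axiom 5, which corresponds to the euclidean property. Such an R need not be euclidean — not valid.

C, D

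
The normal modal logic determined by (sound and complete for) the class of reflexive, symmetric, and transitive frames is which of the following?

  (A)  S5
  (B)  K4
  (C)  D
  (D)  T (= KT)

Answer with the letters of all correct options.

(A) S5 is determined by exactly this class.
(B) K4 is determined by the class of transitive frames.
(C) D is determined by the class of serial frames.
(D) T (= KT) is determined by the class of reflexive frames.

A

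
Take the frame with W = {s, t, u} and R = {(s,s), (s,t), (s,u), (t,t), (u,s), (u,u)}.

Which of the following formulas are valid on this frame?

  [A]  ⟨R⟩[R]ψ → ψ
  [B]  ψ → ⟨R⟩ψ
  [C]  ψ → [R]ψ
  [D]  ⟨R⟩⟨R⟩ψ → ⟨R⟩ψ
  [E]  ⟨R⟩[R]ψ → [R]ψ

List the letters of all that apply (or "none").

B

R is reflexive: each world relates to itself.
R is not symmetric: s R t but not t R s.
R is not transitive: u R s and s R t but not u R t.
R is not euclidean: s R t and s R s but not t R s.
R is not a subset of the identity: s R t with s ≠ t.
(A) the dual of axiom B: valid iff R is symmetric. R is not symmetric — not valid.
(B) the dual of axiom T: valid iff R is reflexive. R is reflexive — valid.
(C) ψ → [R]ψ is valid only on frames where every R-edge is a self-loop. Here R ⊄ identity — not valid.
(D) ⟨R⟩⟨R⟩ψ → ⟨R⟩ψ is the dual of axiom 4, which corresponds to transitivity. R is not transitive — not valid.
(E) ⟨R⟩[R]ψ → [R]ψ is the dual of axiom 5; it is valid on a frame exactly when R is euclidean. R is not euclidean, so not valid.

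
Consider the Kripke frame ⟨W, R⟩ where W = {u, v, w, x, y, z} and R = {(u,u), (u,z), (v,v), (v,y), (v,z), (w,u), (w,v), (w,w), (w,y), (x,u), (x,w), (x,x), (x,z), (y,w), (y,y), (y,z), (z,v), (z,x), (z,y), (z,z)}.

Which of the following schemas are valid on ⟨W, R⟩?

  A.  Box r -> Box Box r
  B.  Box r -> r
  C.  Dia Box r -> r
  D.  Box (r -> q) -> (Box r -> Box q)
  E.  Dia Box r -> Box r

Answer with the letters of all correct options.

B, D

R is reflexive: each world relates to itself.
R is not symmetric: u R z but not z R u.
R is not transitive: u R z and z R v but not u R v.
R is not euclidean: u R z and u R u but not z R u.
(A) Box r -> Box Box r (axiom 4) characterises the transitive frames. R is not transitive — not valid.
(B) Box r -> r is axiom T; it is valid on a frame exactly when R is reflexive. R is reflexive, so valid.
(C) Dia Box r -> r is the dual of axiom B; it is valid on a frame exactly when R is symmetric. R is not symmetric, so not valid.
(D) Box (r -> q) -> (Box r -> Box q) is axiom K, valid on every Kripke frame — valid.
(E) Dia Box r -> Box r is the dual of axiom 5, which corresponds to the euclidean property. R is not euclidean — not valid.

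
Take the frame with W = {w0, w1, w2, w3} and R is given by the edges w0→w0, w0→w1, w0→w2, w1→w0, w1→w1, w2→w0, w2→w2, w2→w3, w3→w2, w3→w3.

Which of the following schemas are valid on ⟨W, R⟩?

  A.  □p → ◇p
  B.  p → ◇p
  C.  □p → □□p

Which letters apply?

A, B

R is reflexive: each world relates to itself.
R is not transitive: w0 R w2 and w2 R w3 but not w0 R w3.
R is serial: every world has an R-successor.
(A) □p → ◇p is axiom D, which corresponds to seriality. R is serial — valid.
(B) p → ◇p is the dual of axiom T, which corresponds to reflexivity. R is reflexive — valid.
(C) □p → □□p is axiom 4, which corresponds to transitivity. R is not transitive — not valid.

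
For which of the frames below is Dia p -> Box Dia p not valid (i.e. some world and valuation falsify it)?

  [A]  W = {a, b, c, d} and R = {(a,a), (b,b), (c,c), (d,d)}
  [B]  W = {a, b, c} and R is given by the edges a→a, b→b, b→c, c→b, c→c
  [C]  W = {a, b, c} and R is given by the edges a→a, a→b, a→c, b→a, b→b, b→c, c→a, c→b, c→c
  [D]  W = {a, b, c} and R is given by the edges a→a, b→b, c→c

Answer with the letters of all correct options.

none

The schema Dia p -> Box Dia p is axiom 5; it is valid on a frame iff R is euclidean.
(A) R is euclidean (any two R-successors of the same world are R-related), so the schema is valid here.
(B) R is euclidean (any two R-successors of the same world are R-related), so the schema is valid here.
(C) R is euclidean (any two R-successors of the same world are R-related), so the schema is valid here.
(D) R is euclidean (any two R-successors of the same world are R-related), so the schema is valid here.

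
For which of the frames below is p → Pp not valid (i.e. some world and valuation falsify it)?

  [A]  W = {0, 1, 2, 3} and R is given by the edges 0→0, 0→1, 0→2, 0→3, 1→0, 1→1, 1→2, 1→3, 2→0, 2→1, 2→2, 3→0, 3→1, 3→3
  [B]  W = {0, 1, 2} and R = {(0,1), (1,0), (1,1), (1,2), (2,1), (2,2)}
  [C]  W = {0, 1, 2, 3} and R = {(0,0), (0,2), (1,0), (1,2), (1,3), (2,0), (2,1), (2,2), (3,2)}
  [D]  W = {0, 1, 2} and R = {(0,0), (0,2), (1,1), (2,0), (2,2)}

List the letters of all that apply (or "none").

B, C

The schema p → Pp is the dual of axiom T; it is valid on a frame iff R is reflexive.
(A) R is reflexive (each world relates to itself), so the schema is valid here.
(B) R is not reflexive (not 0 R 0), so the schema fails here.
(C) R is not reflexive (not 1 R 1), so the schema fails here.
(D) R is reflexive (each world relates to itself), so the schema is valid here.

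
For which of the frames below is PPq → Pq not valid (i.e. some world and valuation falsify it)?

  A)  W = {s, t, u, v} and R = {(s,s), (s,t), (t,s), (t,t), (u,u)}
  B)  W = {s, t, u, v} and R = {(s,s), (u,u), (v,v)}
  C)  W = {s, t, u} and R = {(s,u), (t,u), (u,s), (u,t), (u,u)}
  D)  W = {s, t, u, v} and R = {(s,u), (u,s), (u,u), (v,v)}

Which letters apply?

The schema PPq → Pq is the dual of axiom 4; it is valid on a frame iff R is transitive.
(A) R is transitive (R is closed under composition), so the schema is valid here.
(B) R is transitive (R is closed under composition), so the schema is valid here.
(C) R is not transitive (s R u and u R s but not s R s), so the schema fails here.
(D) R is not transitive (s R u and u R s but not s R s), so the schema fails here.

C, D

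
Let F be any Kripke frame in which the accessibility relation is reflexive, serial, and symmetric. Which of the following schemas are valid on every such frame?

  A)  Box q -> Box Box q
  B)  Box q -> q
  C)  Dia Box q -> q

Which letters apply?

B, C

(A) Box q -> Box Box q is axiom 4; it is valid on a frame exactly when R is transitive. Such an R need not be transitive, so not valid.
(B) Box q -> q is axiom T, which corresponds to reflexivity. Every such R is reflexive — valid.
(C) the dual of axiom B: valid iff R is symmetric. Every such R is symmetric — valid.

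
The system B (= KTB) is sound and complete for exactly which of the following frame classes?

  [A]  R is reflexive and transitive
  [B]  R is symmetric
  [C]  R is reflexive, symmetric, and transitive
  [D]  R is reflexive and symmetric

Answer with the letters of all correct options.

(A) this class determines S4, not B (= KTB).
(B) this class determines KB, not B (= KTB).
(C) this class determines S5, not B (= KTB).
(D) B (= KTB) is sound and complete for exactly this class.

D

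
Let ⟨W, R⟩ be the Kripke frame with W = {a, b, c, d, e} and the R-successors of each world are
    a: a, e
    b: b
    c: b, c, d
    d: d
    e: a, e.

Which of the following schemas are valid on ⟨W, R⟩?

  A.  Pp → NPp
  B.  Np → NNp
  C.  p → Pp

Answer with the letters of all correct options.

B, C

R is reflexive: each world relates to itself.
R is transitive: R is closed under composition.
R is not euclidean: c R b and c R c but not b R c.
(A) Pp → NPp (axiom 5) characterises the euclidean frames. R is not euclidean — not valid.
(B) Np → NNp (axiom 4) characterises the transitive frames. R is transitive — valid.
(C) the dual of axiom T: valid iff R is reflexive. R is reflexive — valid.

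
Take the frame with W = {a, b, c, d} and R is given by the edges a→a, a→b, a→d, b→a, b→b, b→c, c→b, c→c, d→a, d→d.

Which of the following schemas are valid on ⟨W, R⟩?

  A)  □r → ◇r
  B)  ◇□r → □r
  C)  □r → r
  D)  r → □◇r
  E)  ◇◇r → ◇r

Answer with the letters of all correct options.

A, C, D

R is reflexive: each world relates to itself.
R is symmetric: every R-edge is matched by its reverse.
R is not transitive: a R b and b R c but not a R c.
R is not euclidean: a R b and a R d but not b R d.
R is serial: every world has an R-successor.
(A) □r → ◇r is axiom D; it is valid on a frame exactly when R is serial. R is serial, so valid.
(B) ◇□r → □r is the dual of axiom 5; it is valid on a frame exactly when R is euclidean. R is not euclidean, so not valid.
(C) □r → r is axiom T; it is valid on a frame exactly when R is reflexive. R is reflexive, so valid.
(D) r → □◇r is axiom B, which corresponds to symmetry. R is symmetric — valid.
(E) ◇◇r → ◇r is the dual of axiom 4, which corresponds to transitivity. R is not transitive — not valid.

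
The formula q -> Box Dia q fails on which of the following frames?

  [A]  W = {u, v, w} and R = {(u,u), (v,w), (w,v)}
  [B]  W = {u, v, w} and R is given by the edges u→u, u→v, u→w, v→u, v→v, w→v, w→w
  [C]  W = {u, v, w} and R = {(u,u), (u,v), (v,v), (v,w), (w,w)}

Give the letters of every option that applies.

The schema q -> Box Dia q is axiom B; it is valid on a frame iff R is symmetric.
(A) R is symmetric (every R-edge is matched by its reverse), so the schema is valid here.
(B) R is not symmetric (u R w but not w R u), so the schema fails here.
(C) R is not symmetric (u R v but not v R u), so the schema fails here.

B, C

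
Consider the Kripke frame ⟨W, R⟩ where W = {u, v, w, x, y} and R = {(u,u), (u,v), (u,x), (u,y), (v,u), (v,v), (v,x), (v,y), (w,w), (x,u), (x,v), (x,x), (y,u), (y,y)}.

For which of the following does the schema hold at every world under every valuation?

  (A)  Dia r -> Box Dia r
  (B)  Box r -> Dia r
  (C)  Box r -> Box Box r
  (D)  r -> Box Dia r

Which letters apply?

B

R is not symmetric: v R y but not y R v.
R is not transitive: x R u and u R y but not x R y.
R is not euclidean: u R x and u R y but not x R y.
R is serial: every world has an R-successor.
(A) Dia r -> Box Dia r (axiom 5) characterises the euclidean frames. R is not euclidean — not valid.
(B) Box r -> Dia r is axiom D, which corresponds to seriality. R is serial — valid.
(C) Box r -> Box Box r (axiom 4) characterises the transitive frames. R is not transitive — not valid.
(D) r -> Box Dia r is axiom B, which corresponds to symmetry. R is not symmetric — not valid.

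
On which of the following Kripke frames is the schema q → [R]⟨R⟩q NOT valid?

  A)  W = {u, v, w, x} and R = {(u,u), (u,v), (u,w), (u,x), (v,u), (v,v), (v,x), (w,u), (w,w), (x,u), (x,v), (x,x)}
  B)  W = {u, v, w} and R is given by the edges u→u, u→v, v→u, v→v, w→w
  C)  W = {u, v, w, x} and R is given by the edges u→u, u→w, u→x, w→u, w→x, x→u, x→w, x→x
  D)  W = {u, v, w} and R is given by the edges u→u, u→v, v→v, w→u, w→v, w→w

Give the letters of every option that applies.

The schema q → [R]⟨R⟩q is axiom B; it is valid on a frame iff R is symmetric.
(A) R is symmetric (every R-edge is matched by its reverse), so the schema is valid here.
(B) R is symmetric (every R-edge is matched by its reverse), so the schema is valid here.
(C) R is symmetric (every R-edge is matched by its reverse), so the schema is valid here.
(D) R is not symmetric (u R v but not v R u), so the schema fails here.

D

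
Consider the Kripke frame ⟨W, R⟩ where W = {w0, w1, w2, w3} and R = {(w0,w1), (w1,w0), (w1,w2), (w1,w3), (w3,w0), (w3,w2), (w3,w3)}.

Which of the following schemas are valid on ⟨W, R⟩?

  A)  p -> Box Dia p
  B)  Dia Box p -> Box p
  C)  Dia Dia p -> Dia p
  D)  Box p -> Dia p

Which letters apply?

none

R is not symmetric: w1 R w2 but not w2 R w1.
R is not transitive: w0 R w1 and w1 R w0 but not w0 R w0.
R is not euclidean: w1 R w0 and w1 R w2 but not w0 R w2.
R is not serial: w2 has no R-successor.
(A) axiom B: valid iff R is symmetric. R is not symmetric — not valid.
(B) Dia Box p -> Box p is the dual of axiom 5; it is valid on a frame exactly when R is euclidean. R is not euclidean, so not valid.
(C) the dual of axiom 4: valid iff R is transitive. R is not transitive — not valid.
(D) Box p -> Dia p is axiom D, which corresponds to seriality. R is not serial — not valid.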